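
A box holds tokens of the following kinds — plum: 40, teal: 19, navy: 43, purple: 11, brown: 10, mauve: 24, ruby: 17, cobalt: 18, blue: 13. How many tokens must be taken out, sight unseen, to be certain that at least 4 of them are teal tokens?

In the worst case for collecting teal tokens, every non-teal token comes out first.
There are 40 + 43 + 11 + 10 + 24 + 17 + 18 + 13 = 176 non-teal tokens altogether.
After those, each further token must be teal, so 176 + 4 = 180 draws guarantee 4 teal tokens.

180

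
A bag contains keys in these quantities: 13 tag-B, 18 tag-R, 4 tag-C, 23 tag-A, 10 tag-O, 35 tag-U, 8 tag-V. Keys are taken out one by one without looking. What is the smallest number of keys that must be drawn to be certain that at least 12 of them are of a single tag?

By the pigeonhole principle, the 7 tags are the holes; the keys drawn are the pigeons.
To avoid 12 of any one tag, the worst case takes at most 11 of each tag, or every key of a tag that has fewer than 11.
That gives 11 + 11 + 4 + 11 + 10 + 11 + 8 = 66 keys with no tag reaching 12.
The next key forces some tag to 12, so 66 + 1 = 67.

67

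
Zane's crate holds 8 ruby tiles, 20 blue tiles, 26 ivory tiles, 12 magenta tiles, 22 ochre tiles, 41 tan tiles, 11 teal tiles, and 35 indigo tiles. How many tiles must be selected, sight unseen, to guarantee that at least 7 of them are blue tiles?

162

In the worst case for collecting blue tiles, every non-blue tile comes out first.
There are 8 + 26 + 12 + 22 + 41 + 11 + 35 = 155 non-blue tiles altogether.
After those, each further tile must be blue, so 155 + 7 = 162 draws guarantee 7 blue tiles.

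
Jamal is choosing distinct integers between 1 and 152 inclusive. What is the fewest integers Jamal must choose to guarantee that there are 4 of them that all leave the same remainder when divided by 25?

By pigeonhole, the 25 residue classes mod 25 are the pigeonholes.
With 75 integers one could put 3 in each residue class and have no class reach 4.
The 76th integer pushes some class to 4, so 25·3 + 1 = 76.

76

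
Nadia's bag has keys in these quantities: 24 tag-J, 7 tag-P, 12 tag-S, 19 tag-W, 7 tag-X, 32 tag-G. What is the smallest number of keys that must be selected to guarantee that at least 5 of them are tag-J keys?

82

In the worst case for collecting tag-J keys, every non-tag-J key comes out first.
There are 7 + 12 + 19 + 7 + 32 = 77 non-tag-J keys altogether.
After those, each further key must be tag-J, so 77 + 5 = 82 draws guarantee 5 tag-J keys.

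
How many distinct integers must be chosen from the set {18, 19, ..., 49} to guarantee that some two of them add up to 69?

18

Two chosen integers sum to 69 exactly when both halves of some pair {x, 69−x} with 20 ≤ x ≤ 69−x ≤ 49 are chosen — 15 such pairs.
The remaining 2 elements (those with no distinct partner in range) can never complete a 69-sum, so the worst case takes all of them and one from each pair: 2 + 15 = 17.
The 18th integer has to be the second member of some pair, so 17 + 1 = 18.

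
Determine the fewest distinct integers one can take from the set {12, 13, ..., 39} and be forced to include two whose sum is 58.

A set avoiding the sum 58 can contain at most one of each pair {x, 58−x}, plus the 8 elements whose complement lies outside the range or equal to its own complement.
The integers 12, …, 29 (18 of them) are such a set: any two sum to at least 12+13 = 25 and at most 28+29 = 57 < 58.
Any 19th integer completes one of the 10 pairs, so 19 choices force a sum of 58.

19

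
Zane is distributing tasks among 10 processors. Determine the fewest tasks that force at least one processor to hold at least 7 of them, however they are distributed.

With 60 tasks one could put exactly 6 in each of the 10 processors, and no processor would reach 7.
One more task must land in a processor that already has 6, giving it 7.
So 10 × 6 + 1 = 61 tasks are required.

61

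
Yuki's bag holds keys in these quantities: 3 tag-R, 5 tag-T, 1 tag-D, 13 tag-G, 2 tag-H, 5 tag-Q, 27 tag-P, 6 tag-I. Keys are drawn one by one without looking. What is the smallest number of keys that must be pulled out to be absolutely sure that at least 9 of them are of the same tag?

39

An adversary could hand out at most 8 keys per tag (6 tags run out sooner): 3 + 5 + 1 + 8 + 2 + 5 + 8 + 6 = 38 keys and still no tag has 9.
By the pigeonhole principle, one more key lands in a tag already at 8, so 39 draws are enough and 38 are not.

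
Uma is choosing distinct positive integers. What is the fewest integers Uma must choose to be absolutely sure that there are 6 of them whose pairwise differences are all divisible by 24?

Integers whose pairwise differences are multiples of 24 are exactly those sharing a remainder mod 24. Pigeonhole: the 24 residue classes mod 24 are the pigeonholes.
With 120 integers one could put 5 in each residue class and have no class reach 6.
The 121st integer pushes some class to 6, so 24·5 + 1 = 121.

121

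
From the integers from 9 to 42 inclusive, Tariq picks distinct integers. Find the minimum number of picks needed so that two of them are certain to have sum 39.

24

A set avoiding the sum 39 can contain at most one of each pair {x, 39−x}, plus the 12 elements whose complement lies outside the range.
The integers 20, …, 42 (23 of them) are such a set: any two sum to at least 20+21 = 41 > 39.
By the pigeonhole principle, any 24th integer completes one of the 11 pairs, so 24 choices force a sum of 39.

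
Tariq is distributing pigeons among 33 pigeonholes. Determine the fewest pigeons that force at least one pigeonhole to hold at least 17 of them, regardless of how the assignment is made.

529

With 528 pigeons one could put exactly 16 in each of the 33 pigeonholes, and no pigeonhole would reach 17.
By the pigeonhole principle, one more pigeon must land in a pigeonhole that already has 16, giving it 17.
So 33 × 16 + 1 = 529 pigeons are required.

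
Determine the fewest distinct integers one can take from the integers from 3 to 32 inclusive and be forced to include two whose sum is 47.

Group the elements by complementary pair {x, 47−x}: {15,32}, {16,31}, {17,30}, …, giving 9 two-element pairs and 12 integers whose partner 47−x falls outside [3,32].
Treating each of those 21 groups as a pigeonhole, one can pick one integer per group — 21 integers — with no two summing to 47.
The 22nd integer lands in an occupied pair, forcing a sum of 47.

22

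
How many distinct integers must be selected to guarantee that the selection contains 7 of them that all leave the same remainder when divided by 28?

169

Pigeonhole: the 28 residue classes mod 28 are the pigeonholes.
With 168 integers one could put 6 in each residue class and have no class reach 7.
The 169th integer pushes some class to 7, so 28·6 + 1 = 169.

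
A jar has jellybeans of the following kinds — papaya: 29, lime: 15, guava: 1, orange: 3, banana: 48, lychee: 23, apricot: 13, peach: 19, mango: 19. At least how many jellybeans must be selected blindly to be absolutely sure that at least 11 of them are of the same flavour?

The 9 flavours are the holes; the jellybeans drawn are the pigeons.
To avoid 11 of any one flavour, the worst case takes at most 10 of each flavour, or every jellybean of a flavour that has fewer than 10.
That gives 10 + 10 + 1 + 3 + 10 + 10 + 10 + 10 + 10 = 74 jellybeans with no flavour reaching 11.
The next jellybean forces some flavour to 11, so 74 + 1 = 75.

75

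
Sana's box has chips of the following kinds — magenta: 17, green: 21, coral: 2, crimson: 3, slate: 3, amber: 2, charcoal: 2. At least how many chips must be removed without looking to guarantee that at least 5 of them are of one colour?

21

An adversary could hand out at most 4 chips per colour (5 colours run out sooner): 4 + 4 + 2 + 3 + 3 + 2 + 2 = 20 chips and still no colour has 5.
One more chip lands in a colour already at 4, so 21 draws are enough and 20 are not.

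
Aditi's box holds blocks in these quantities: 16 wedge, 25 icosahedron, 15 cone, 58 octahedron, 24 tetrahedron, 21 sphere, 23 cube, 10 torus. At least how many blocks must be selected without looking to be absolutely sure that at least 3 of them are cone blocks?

180

In the worst case for collecting cone blocks, every non-cone block comes out first.
There are 16 + 25 + 58 + 24 + 21 + 23 + 10 = 177 non-cone blocks altogether.
After those, each further block must be cone, so 177 + 3 = 180 draws guarantee 3 cone blocks.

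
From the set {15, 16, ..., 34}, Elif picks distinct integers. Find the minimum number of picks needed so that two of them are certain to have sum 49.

Two chosen integers sum to 49 exactly when both halves of some pair {x, 49−x} with 15 ≤ x ≤ 49−x ≤ 34 are chosen — 10 such pairs.
Every element belongs to one of those pairs, so the worst case picks one from each: 10 integers.
By the pigeonhole principle, the 11th integer has to be the second member of some pair, so 10 + 1 = 11.

11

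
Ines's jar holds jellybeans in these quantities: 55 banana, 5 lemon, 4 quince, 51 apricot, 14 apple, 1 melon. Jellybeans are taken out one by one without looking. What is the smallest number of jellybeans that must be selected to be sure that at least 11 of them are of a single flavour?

41

Pigeonhole: put each drawn jellybean into a box by flavour. The largest draw with every box below 11 takes min(count, 10) from each flavour; flavours with fewer than 10 contribute all they have.
Σ min(cᵢ, 10) = 10 + 5 + 4 + 10 + 10 + 1 = 40.
Draw number 40 + 1 = 41 must push one box to 11.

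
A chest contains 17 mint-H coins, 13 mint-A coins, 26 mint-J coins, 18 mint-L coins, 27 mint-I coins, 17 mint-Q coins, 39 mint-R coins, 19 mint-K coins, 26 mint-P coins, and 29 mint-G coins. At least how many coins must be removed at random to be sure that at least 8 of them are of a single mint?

71

By the pigeonhole principle, put each drawn coin into a box by mint. The largest draw with every box below 8 takes min(count, 7) from each mint.
Σ min(cᵢ, 7) = 7 + 7 + 7 + 7 + 7 + 7 + 7 + 7 + 7 + 7 = 70.
Draw number 70 + 1 = 71 must push one box to 8.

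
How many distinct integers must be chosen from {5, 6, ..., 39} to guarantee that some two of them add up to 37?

Two chosen integers sum to 37 exactly when both halves of some pair {x, 37−x} with 5 ≤ x ≤ 37−x ≤ 32 are chosen — 14 such pairs.
The remaining 7 elements (those with no distinct partner in range) can never complete a 37-sum, so the worst case takes all of them and one from each pair: 7 + 14 = 21.
By pigeonhole, the 22nd integer has to be the second member of some pair, so 21 + 1 = 22.

22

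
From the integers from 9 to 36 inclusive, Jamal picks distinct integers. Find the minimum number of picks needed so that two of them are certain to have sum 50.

18

A set avoiding the sum 50 can contain at most one of each pair {x, 50−x}, plus the 6 elements whose complement lies outside the range or equal to its own complement.
The integers 9, …, 25 (17 of them) are such a set: any two sum to at least 9+10 = 19 and at most 24+25 = 49 < 50.
Any 18th integer completes one of the 11 pairs, so 18 choices force a sum of 50.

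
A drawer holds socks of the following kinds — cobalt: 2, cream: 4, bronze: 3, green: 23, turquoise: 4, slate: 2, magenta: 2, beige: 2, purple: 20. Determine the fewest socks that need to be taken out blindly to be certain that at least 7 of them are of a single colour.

An adversary could hand out at most 6 socks per colour (7 colours run out sooner): 2 + 4 + 3 + 6 + 4 + 2 + 2 + 2 + 6 = 31 socks and still no colour has 7.
One more sock lands in a colour already at 6, so 32 draws are enough and 31 are not.

32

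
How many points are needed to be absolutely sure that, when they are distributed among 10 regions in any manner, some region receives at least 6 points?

51

With 50 points one could put exactly 5 in each of the 10 regions, and no region would reach 6.
One more point must land in a region that already has 5, giving it 6.
So 10 × 5 + 1 = 51 points are required.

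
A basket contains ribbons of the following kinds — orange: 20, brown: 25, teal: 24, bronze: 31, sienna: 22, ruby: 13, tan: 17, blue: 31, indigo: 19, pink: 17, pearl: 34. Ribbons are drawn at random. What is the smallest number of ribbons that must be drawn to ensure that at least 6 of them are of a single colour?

The 11 colours are the holes; the ribbons drawn are the pigeons.
To avoid 6 of any one colour, the worst case takes at most 5 of each colour.
That gives 5 + 5 + 5 + 5 + 5 + 5 + 5 + 5 + 5 + 5 + 5 = 55 ribbons with no colour reaching 6.
The next ribbon forces some colour to 6, so 55 + 1 = 56.

56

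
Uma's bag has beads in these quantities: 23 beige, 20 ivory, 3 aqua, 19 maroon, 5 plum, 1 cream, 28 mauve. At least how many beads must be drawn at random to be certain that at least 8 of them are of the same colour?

An adversary could hand out at most 7 beads per colour (aqua, plum, cream run out sooner): 7 + 7 + 3 + 7 + 5 + 1 + 7 = 37 beads and still no colour has 8.
By the pigeonhole principle, one more bead lands in a colour already at 7, so 38 draws are enough and 37 are not.

38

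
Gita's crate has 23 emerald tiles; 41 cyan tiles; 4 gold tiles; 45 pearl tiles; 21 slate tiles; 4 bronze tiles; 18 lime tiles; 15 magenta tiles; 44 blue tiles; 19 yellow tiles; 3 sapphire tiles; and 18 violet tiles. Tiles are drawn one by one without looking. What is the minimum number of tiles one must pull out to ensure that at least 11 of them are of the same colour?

The 12 colours are the holes; the tiles drawn are the pigeons.
To avoid 11 of any one colour, the worst case takes at most 10 of each colour, or every tile of a colour that has fewer than 10.
That gives 10 + 10 + 4 + 10 + 10 + 4 + 10 + 10 + 10 + 10 + 3 + 10 = 101 tiles with no colour reaching 11.
The next tile forces some colour to 11, so 101 + 1 = 102.

102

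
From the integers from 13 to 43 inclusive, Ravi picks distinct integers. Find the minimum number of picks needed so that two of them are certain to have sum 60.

A set avoiding the sum 60 can contain at most one of each pair {x, 60−x}, plus the 5 elements whose complement lies outside the range or equal to its own complement.
The integers 13, …, 30 (18 of them) are such a set: any two sum to at least 13+14 = 27 and at most 29+30 = 59 < 60.
Any 19th integer completes one of the 13 pairs, so 19 choices force a sum of 60.

19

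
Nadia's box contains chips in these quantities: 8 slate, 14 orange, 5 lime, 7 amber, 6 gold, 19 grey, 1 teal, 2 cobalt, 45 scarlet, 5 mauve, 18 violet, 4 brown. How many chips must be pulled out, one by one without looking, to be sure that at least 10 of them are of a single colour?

Pigeonhole: put each drawn chip into a box by colour. The largest draw with every box below 10 takes min(count, 9) from each colour; colours with fewer than 9 contribute all they have.
Σ min(cᵢ, 9) = 8 + 9 + 5 + 7 + 6 + 9 + 1 + 2 + 9 + 5 + 9 + 4 = 74.
Draw number 74 + 1 = 75 must push one box to 10.

75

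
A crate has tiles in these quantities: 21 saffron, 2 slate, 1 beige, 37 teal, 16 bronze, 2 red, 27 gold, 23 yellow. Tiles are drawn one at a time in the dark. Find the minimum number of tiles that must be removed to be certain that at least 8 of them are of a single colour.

41

Pigeonhole: the 8 colours are the holes; the tiles drawn are the pigeons.
To avoid 8 of any one colour, the worst case takes at most 7 of each colour, or every tile of a colour that has fewer than 7.
That gives 7 + 2 + 1 + 7 + 7 + 2 + 7 + 7 = 40 tiles with no colour reaching 8.
The next tile forces some colour to 8, so 40 + 1 = 41.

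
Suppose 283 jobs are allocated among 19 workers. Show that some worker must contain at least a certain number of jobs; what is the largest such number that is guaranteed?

15

By the pigeonhole principle, the 19 workers are the holes and the 283 jobs are the pigeons.
If every worker held at most 14 jobs, the total would be at most 19 × 14 = 266, which is less than 283.
So some worker holds at least ⌈283/19⌉ = 15 jobs.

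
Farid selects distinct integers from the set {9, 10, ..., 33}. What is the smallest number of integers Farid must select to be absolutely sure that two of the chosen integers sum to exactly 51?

A set avoiding the sum 51 can contain at most one of each pair {x, 51−x}, plus the 9 elements whose complement lies outside the range.
The integers 9, …, 25 (17 of them) are such a set: any two sum to at least 9+10 = 19 and at most 24+25 = 49 < 51.
By the pigeonhole principle, any 18th integer completes one of the 8 pairs, so 18 choices force a sum of 51.

18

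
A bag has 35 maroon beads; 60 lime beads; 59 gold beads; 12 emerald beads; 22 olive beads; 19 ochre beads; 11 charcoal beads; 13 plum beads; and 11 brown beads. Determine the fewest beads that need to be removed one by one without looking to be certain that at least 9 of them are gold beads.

In the worst case for collecting gold beads, every non-gold bead comes out first.
There are 35 + 60 + 12 + 22 + 19 + 11 + 13 + 11 = 183 non-gold beads altogether.
After those, each further bead must be gold, so 183 + 9 = 192 draws guarantee 9 gold beads.

192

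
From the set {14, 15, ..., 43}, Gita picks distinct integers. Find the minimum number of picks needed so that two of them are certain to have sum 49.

Two chosen integers sum to 49 exactly when both halves of some pair {x, 49−x} with 14 ≤ x ≤ 49−x ≤ 35 are chosen — 11 such pairs.
The remaining 8 elements (those with no distinct partner in range) can never complete a 49-sum, so the worst case takes all of them and one from each pair: 8 + 11 = 19.
Pigeonhole: the 20th integer has to be the second member of some pair, so 19 + 1 = 20.

20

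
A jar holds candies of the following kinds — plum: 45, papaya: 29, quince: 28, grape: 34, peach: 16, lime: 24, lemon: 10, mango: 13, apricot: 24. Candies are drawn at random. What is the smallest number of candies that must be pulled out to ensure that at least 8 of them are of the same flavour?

64

Put each drawn candy into a box by flavour. The largest draw with every box below 8 takes min(count, 7) from each flavour.
Σ min(cᵢ, 7) = 7 + 7 + 7 + 7 + 7 + 7 + 7 + 7 + 7 = 63.
Draw number 63 + 1 = 64 must push one box to 8.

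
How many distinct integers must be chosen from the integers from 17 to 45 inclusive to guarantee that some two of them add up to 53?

Group the elements by complementary pair {x, 53−x}: {17,36}, {18,35}, {19,34}, …, giving 10 two-element pairs and 9 integers whose partner 53−x falls outside [17,45].
Treating each of those 19 groups as a pigeonhole, one can pick one integer per group — 19 integers — with no two summing to 53.
The 20th integer lands in an occupied pair, forcing a sum of 53.

20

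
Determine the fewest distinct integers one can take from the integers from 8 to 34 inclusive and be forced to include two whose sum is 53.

A set avoiding the sum 53 can contain at most one of each pair {x, 53−x}, plus the 11 elements whose complement lies outside the range.
The integers 8, …, 26 (19 of them) are such a set: any two sum to at least 8+9 = 17 and at most 25+26 = 51 < 53.
By pigeonhole, any 20th integer completes one of the 8 pairs, so 20 choices force a sum of 53.

20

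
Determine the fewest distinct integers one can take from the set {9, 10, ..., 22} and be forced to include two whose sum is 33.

9

A set avoiding the sum 33 can contain at most one of each pair {x, 33−x}, plus the 2 elements whose complement lies outside the range.
The integers 9, …, 16 (8 of them) are such a set: any two sum to at least 9+10 = 19 and at most 15+16 = 31 < 33.
Any 9th integer completes one of the 6 pairs, so 9 choices force a sum of 33.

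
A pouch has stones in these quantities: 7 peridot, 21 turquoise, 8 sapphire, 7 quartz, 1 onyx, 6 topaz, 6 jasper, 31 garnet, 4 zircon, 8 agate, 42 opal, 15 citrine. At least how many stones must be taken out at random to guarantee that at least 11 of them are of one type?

An adversary could hand out at most 10 stones per type (8 types run out sooner): 7 + 10 + 8 + 7 + 1 + 6 + 6 + 10 + 4 + 8 + 10 + 10 = 87 stones and still no type has 11.
One more stone lands in a type already at 10, so 88 draws are enough and 87 are not.

88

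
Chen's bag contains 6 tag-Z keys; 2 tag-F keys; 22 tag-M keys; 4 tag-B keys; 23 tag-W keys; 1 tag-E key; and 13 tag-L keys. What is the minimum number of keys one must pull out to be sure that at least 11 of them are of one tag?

An adversary could hand out at most 10 keys per tag (4 tags run out sooner): 6 + 2 + 10 + 4 + 10 + 1 + 10 = 43 keys and still no tag has 11.
One more key lands in a tag already at 10, so 44 draws are enough and 43 are not.

44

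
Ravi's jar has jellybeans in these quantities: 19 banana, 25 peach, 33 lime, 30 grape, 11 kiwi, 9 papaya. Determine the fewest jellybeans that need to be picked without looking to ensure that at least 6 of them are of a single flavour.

31

By pigeonhole, put each drawn jellybean into a box by flavour. The largest draw with every box below 6 takes min(count, 5) from each flavour.
Σ min(cᵢ, 5) = 5 + 5 + 5 + 5 + 5 + 5 = 30.
Draw number 30 + 1 = 31 must push one box to 6.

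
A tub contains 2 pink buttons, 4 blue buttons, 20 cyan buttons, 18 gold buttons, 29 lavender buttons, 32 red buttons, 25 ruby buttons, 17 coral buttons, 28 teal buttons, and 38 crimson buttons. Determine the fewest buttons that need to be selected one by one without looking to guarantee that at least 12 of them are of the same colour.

Pigeonhole: put each drawn button into a box by colour. The largest draw with every box below 12 takes min(count, 11) from each colour; colours with fewer than 11 contribute all they have.
Σ min(cᵢ, 11) = 2 + 4 + 11 + 11 + 11 + 11 + 11 + 11 + 11 + 11 = 94.
Draw number 94 + 1 = 95 must push one box to 12.

95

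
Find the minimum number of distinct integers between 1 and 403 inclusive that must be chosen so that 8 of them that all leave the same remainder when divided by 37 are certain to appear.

By the pigeonhole principle, the 37 residue classes mod 37 are the pigeonholes.
With 259 integers one could put 7 in each residue class and have no class reach 8.
The 260th integer pushes some class to 8, so 37·7 + 1 = 260.

260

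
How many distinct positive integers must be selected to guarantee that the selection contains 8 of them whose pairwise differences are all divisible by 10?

Integers whose pairwise differences are multiples of 10 are exactly those sharing a remainder mod 10. By the pigeonhole principle, the 10 residue classes mod 10 are the pigeonholes.
With 70 integers one could put 7 in each residue class and have no class reach 8.
The 71st integer pushes some class to 8, so 10·7 + 1 = 71.

71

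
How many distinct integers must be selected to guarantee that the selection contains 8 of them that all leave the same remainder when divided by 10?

By pigeonhole, the 10 residue classes mod 10 are the pigeonholes.
With 70 integers one could put 7 in each residue class and have no class reach 8.
The 71st integer pushes some class to 8, so 10·7 + 1 = 71.

71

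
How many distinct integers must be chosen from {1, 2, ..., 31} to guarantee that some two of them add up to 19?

A set avoiding the sum 19 can contain at most one of each pair {x, 19−x}, plus the 13 elements whose complement lies outside the range.
The integers 10, …, 31 (22 of them) are such a set: any two sum to at least 10+11 = 21 > 19.
By the pigeonhole principle, any 23rd integer completes one of the 9 pairs, so 23 choices force a sum of 19.

23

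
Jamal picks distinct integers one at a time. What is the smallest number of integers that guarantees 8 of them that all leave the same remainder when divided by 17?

120

The 17 residue classes mod 17 are the pigeonholes.
With 119 integers one could put 7 in each residue class and have no class reach 8.
The 120th integer pushes some class to 8, so 17·7 + 1 = 120.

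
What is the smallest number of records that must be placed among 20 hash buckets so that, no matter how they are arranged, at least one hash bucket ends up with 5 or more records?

With 80 records one could put exactly 4 in each of the 20 hash buckets, and no hash bucket would reach 5.
By pigeonhole, one more record must land in a hash bucket that already has 4, giving it 5.
So 20 × 4 + 1 = 81 records are required.

81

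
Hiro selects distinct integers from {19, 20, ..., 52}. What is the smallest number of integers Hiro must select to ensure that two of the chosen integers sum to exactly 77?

21

Two chosen integers sum to 77 exactly when both halves of some pair {x, 77−x} with 25 ≤ x ≤ 77−x ≤ 52 are chosen — 14 such pairs.
The remaining 6 elements (those with no distinct partner in range) can never complete a 77-sum, so the worst case takes all of them and one from each pair: 6 + 14 = 20.
By the pigeonhole principle, the 21st integer has to be the second member of some pair, so 20 + 1 = 21.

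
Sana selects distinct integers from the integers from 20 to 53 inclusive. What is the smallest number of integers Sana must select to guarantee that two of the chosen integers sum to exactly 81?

Group the elements by complementary pair {x, 81−x}: {28,53}, {29,52}, {30,51}, …, giving 13 two-element pairs and 8 integers whose partner 81−x falls outside [20,53].
By the pigeonhole principle, treating each of those 21 groups as a pigeonhole, one can pick one integer per group — 21 integers — with no two summing to 81.
The 22nd integer lands in an occupied pair, forcing a sum of 81.

22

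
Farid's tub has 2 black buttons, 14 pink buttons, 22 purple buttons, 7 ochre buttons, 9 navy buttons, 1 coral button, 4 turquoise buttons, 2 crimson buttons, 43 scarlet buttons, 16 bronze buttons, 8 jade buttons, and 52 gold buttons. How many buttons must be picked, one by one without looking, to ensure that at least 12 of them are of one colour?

By pigeonhole, put each drawn button into a box by colour. The largest draw with every box below 12 takes min(count, 11) from each colour; colours with fewer than 11 contribute all they have.
Σ min(cᵢ, 11) = 2 + 11 + 11 + 7 + 9 + 1 + 4 + 2 + 11 + 11 + 8 + 11 = 88.
Draw number 88 + 1 = 89 must push one box to 12.

89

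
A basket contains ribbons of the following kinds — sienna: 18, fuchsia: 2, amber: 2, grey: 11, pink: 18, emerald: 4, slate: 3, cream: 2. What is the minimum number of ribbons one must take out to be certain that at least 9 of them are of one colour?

38

The 8 colours are the holes; the ribbons drawn are the pigeons.
To avoid 9 of any one colour, the worst case takes at most 8 of each colour, or every ribbon of a colour that has fewer than 8.
That gives 8 + 2 + 2 + 8 + 8 + 4 + 3 + 2 = 37 ribbons with no colour reaching 9.
The next ribbon forces some colour to 9, so 37 + 1 = 38.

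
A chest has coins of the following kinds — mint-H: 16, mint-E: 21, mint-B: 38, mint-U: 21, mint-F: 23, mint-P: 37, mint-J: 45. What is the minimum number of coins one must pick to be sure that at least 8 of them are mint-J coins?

164

In the worst case for collecting mint-J coins, every non-mint-J coin comes out first.
There are 16 + 21 + 38 + 21 + 23 + 37 = 156 non-mint-J coins altogether.
After those, each further coin must be mint-J, so 156 + 8 = 164 draws guarantee 8 mint-J coins.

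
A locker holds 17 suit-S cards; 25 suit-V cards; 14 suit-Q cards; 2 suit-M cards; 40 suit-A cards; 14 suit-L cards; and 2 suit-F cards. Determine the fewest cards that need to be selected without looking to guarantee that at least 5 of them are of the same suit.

25

An adversary could hand out at most 4 cards per suit (suit-M, suit-F run out sooner): 4 + 4 + 4 + 2 + 4 + 4 + 2 = 24 cards and still no suit has 5.
One more card lands in a suit already at 4, so 25 draws are enough and 24 are not.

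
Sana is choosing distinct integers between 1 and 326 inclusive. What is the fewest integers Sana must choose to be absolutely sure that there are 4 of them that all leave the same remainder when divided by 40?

Pigeonhole: the 40 residue classes mod 40 are the pigeonholes.
With 120 integers one could put 3 in each residue class and have no class reach 4.
The 121st integer pushes some class to 4, so 40·3 + 1 = 121.

121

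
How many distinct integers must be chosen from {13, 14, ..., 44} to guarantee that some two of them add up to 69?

23

A set avoiding the sum 69 can contain at most one of each pair {x, 69−x}, plus the 12 elements whose complement lies outside the range.
The integers 13, …, 34 (22 of them) are such a set: any two sum to at least 13+14 = 27 and at most 33+34 = 67 < 69.
Any 23rd integer completes one of the 10 pairs, so 23 choices force a sum of 69.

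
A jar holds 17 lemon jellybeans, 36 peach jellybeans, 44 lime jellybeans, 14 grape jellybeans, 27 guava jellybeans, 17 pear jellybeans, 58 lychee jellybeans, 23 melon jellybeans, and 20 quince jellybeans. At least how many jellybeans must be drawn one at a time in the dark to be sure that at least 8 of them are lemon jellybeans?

In the worst case for collecting lemon jellybeans, every non-lemon jellybean comes out first.
There are 36 + 44 + 14 + 27 + 17 + 58 + 23 + 20 = 239 non-lemon jellybeans altogether.
After those, each further jellybean must be lemon, so 239 + 8 = 247 draws guarantee 8 lemon jellybeans.

247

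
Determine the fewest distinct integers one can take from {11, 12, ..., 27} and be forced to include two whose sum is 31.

Group the elements by complementary pair {x, 31−x}: {11,20}, {12,19}, {13,18}, …, giving 5 two-element pairs and 7 integers whose partner 31−x falls outside [11,27].
Treating each of those 12 groups as a pigeonhole, one can pick one integer per group — 12 integers — with no two summing to 31.
The 13th integer lands in an occupied pair, forcing a sum of 31.

13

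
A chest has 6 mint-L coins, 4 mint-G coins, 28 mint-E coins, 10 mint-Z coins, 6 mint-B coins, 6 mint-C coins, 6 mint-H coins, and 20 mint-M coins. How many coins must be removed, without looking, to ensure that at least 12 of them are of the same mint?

Pigeonhole: put each drawn coin into a box by mint. The largest draw with every box below 12 takes min(count, 11) from each mint; mints with fewer than 11 contribute all they have.
Σ min(cᵢ, 11) = 6 + 4 + 11 + 10 + 6 + 6 + 6 + 11 = 60.
Draw number 60 + 1 = 61 must push one box to 12.

61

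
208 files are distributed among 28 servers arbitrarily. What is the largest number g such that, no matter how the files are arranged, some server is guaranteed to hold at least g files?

8

The 28 servers are the holes and the 208 files are the pigeons.
If every server held at most 7 files, the total would be at most 28 × 7 = 196, which is less than 208.
So some server holds at least ⌈208/28⌉ = 8 files.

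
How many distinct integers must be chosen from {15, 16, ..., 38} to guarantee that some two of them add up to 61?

A set avoiding the sum 61 can contain at most one of each pair {x, 61−x}, plus the 8 elements whose complement lies outside the range.
The integers 15, …, 30 (16 of them) are such a set: any two sum to at least 15+16 = 31 and at most 29+30 = 59 < 61.
Any 17th integer completes one of the 8 pairs, so 17 choices force a sum of 61.

17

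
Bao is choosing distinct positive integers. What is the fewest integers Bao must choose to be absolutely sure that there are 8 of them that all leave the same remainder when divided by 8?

By pigeonhole, the 8 residue classes mod 8 are the pigeonholes.
With 56 integers one could put 7 in each residue class and have no class reach 8.
The 57th integer pushes some class to 8, so 8·7 + 1 = 57.

57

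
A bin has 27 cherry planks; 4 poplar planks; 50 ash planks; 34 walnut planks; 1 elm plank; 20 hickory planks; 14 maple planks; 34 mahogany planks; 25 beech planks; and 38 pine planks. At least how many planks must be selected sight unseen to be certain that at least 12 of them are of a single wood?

94

Put each drawn plank into a box by wood. The largest draw with every box below 12 takes min(count, 11) from each wood; woods with fewer than 11 contribute all they have.
Σ min(cᵢ, 11) = 11 + 4 + 11 + 11 + 1 + 11 + 11 + 11 + 11 + 11 = 93.
Draw number 93 + 1 = 94 must push one box to 12.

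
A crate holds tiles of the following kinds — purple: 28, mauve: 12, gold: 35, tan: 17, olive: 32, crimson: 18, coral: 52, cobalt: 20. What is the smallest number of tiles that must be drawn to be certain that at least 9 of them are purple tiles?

In the worst case for collecting purple tiles, every non-purple tile comes out first.
There are 12 + 35 + 17 + 32 + 18 + 52 + 20 = 186 non-purple tiles altogether.
After those, each further tile must be purple, so 186 + 9 = 195 draws guarantee 9 purple tiles.

195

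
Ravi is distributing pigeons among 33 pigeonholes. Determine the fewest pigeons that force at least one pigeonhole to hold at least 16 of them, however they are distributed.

With 495 pigeons one could put exactly 15 in each of the 33 pigeonholes, and no pigeonhole would reach 16.
By the pigeonhole principle, one more pigeon must land in a pigeonhole that already has 15, giving it 16.
So 33 × 15 + 1 = 496 pigeons are required.

496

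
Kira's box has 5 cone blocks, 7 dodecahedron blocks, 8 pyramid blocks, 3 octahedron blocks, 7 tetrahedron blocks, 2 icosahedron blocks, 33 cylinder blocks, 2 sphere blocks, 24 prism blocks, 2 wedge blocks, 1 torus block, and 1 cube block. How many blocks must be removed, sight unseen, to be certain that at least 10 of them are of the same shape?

57

By the pigeonhole principle, put each drawn block into a box by shape. The largest draw with every box below 10 takes min(count, 9) from each shape; shapes with fewer than 9 contribute all they have.
Σ min(cᵢ, 9) = 5 + 7 + 8 + 3 + 7 + 2 + 9 + 2 + 9 + 2 + 1 + 1 = 56.
Draw number 56 + 1 = 57 must push one box to 10.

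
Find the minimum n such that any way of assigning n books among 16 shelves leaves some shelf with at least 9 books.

With 128 books one could put exactly 8 in each of the 16 shelves, and no shelf would reach 9.
By pigeonhole, one more book must land in a shelf that already has 8, giving it 9.
So 16 × 8 + 1 = 129 books are required.

129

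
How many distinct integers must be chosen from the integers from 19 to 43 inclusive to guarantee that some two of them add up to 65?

15

Group the elements by complementary pair {x, 65−x}: {22,43}, {23,42}, {24,41}, …, giving 11 two-element pairs and 3 integers whose partner 65−x falls outside [19,43].
Treating each of those 14 groups as a pigeonhole, one can pick one integer per group — 14 integers — with no two summing to 65.
The 15th integer lands in an occupied pair, forcing a sum of 65.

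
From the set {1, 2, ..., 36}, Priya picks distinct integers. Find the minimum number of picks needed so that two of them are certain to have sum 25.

25

Two chosen integers sum to 25 exactly when both halves of some pair {x, 25−x} with 1 ≤ x ≤ 25−x ≤ 24 are chosen — 12 such pairs.
The remaining 12 elements (those with no distinct partner in range) can never complete a 25-sum, so the worst case takes all of them and one from each pair: 12 + 12 = 24.
The 25th integer has to be the second member of some pair, so 24 + 1 = 25.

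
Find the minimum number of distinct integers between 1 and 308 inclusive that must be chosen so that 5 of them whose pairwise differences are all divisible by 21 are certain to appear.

Integers whose pairwise differences are multiples of 21 are exactly those sharing a remainder mod 21. The 21 residue classes mod 21 are the pigeonholes.
With 84 integers one could put 4 in each residue class and have no class reach 5.
The 85th integer pushes some class to 5, so 21·4 + 1 = 85.

85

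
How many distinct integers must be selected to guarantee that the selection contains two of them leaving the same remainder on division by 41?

The 41 residue classes mod 41 are the pigeonholes.
With 41 integers one could put 1 in each residue class and have no class reach 2.
The 42nd integer pushes some class to 2, so 41·1 + 1 = 42.

42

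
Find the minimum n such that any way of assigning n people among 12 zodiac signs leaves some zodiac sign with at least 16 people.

181

With 180 people one could put exactly 15 in each of the 12 zodiac signs, and no zodiac sign would reach 16.
By the pigeonhole principle, one more person must land in a zodiac sign that already has 15, giving it 16.
So 12 × 15 + 1 = 181 people are required.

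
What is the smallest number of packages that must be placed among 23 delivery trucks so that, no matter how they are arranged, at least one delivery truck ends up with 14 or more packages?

300

With 299 packages one could put exactly 13 in each of the 23 delivery trucks, and no delivery truck would reach 14.
One more package must land in a delivery truck that already has 13, giving it 14.
So 23 × 13 + 1 = 300 packages are required.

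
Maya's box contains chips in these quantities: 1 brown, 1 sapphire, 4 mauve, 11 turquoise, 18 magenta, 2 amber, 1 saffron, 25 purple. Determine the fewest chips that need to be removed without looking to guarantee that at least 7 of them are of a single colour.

28

An adversary could hand out at most 6 chips per colour (5 colours run out sooner): 1 + 1 + 4 + 6 + 6 + 2 + 1 + 6 = 27 chips and still no colour has 7.
By pigeonhole, one more chip lands in a colour already at 6, so 28 draws are enough and 27 are not.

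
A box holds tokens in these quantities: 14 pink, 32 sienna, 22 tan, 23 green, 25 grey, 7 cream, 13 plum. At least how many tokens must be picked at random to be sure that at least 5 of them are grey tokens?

In the worst case for collecting grey tokens, every non-grey token comes out first.
There are 14 + 32 + 22 + 23 + 7 + 13 = 111 non-grey tokens altogether.
After those, each further token must be grey, so 111 + 5 = 116 draws guarantee 5 grey tokens.

116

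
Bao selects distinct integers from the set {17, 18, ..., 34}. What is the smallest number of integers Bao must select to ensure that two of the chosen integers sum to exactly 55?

12

A set avoiding the sum 55 can contain at most one of each pair {x, 55−x}, plus the 4 elements whose complement lies outside the range.
The integers 17, …, 27 (11 of them) are such a set: any two sum to at least 17+18 = 35 and at most 26+27 = 53 < 55.
Any 12th integer completes one of the 7 pairs, so 12 choices force a sum of 55.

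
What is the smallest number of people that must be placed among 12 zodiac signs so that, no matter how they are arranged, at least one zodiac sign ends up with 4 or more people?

37

With 36 people one could put exactly 3 in each of the 12 zodiac signs, and no zodiac sign would reach 4.
Pigeonhole: one more person must land in a zodiac sign that already has 3, giving it 4.
So 12 × 3 + 1 = 37 people are required.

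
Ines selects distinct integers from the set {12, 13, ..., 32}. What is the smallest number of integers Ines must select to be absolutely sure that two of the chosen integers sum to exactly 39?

Group the elements by complementary pair {x, 39−x}: {12,27}, {13,26}, {14,25}, …, giving 8 two-element pairs and 5 integers whose partner 39−x falls outside [12,32].
Treating each of those 13 groups as a pigeonhole, one can pick one integer per group — 13 integers — with no two summing to 39.
The 14th integer lands in an occupied pair, forcing a sum of 39.

14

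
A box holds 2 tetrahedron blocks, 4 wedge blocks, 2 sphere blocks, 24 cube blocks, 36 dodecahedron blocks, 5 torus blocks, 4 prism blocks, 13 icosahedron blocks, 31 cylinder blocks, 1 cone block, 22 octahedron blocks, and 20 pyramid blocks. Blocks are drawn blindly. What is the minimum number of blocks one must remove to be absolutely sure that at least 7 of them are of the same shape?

55

An adversary could hand out at most 6 blocks per shape (6 shapes run out sooner): 2 + 4 + 2 + 6 + 6 + 5 + 4 + 6 + 6 + 1 + 6 + 6 = 54 blocks and still no shape has 7.
One more block lands in a shape already at 6, so 55 draws are enough and 54 are not.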